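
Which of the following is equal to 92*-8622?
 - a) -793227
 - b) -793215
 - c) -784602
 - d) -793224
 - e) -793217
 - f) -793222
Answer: d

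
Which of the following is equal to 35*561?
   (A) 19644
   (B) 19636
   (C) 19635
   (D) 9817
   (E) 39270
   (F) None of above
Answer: C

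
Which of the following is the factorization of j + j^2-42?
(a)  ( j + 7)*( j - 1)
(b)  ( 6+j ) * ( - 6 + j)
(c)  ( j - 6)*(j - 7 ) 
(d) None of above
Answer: d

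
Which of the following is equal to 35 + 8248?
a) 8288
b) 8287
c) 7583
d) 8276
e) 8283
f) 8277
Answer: e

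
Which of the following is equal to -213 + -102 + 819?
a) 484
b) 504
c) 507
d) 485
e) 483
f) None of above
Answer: b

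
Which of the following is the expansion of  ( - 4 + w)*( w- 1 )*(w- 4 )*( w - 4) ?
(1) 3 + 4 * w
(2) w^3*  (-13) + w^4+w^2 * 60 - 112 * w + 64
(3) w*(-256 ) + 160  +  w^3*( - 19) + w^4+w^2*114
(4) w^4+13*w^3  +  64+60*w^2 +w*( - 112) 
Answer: 2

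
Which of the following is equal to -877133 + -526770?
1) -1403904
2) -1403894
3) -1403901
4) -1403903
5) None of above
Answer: 4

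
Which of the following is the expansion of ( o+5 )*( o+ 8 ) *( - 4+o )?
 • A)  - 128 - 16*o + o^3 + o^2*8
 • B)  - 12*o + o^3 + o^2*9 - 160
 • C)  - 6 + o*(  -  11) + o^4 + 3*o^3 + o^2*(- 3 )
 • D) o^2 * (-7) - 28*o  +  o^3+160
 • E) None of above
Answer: B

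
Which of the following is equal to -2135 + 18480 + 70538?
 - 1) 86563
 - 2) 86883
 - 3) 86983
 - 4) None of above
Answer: 2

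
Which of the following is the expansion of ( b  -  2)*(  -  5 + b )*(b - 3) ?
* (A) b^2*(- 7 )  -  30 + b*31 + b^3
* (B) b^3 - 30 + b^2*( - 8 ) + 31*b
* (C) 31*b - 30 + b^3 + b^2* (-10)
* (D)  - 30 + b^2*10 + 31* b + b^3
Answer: C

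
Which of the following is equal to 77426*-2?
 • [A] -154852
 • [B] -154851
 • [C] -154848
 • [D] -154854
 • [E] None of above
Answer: A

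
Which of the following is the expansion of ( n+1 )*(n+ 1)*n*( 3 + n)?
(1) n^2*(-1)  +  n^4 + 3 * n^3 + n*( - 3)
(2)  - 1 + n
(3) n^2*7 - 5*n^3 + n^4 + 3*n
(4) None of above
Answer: 4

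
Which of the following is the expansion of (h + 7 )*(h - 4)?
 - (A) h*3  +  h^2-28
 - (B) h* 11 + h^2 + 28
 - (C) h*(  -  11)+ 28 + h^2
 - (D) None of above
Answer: A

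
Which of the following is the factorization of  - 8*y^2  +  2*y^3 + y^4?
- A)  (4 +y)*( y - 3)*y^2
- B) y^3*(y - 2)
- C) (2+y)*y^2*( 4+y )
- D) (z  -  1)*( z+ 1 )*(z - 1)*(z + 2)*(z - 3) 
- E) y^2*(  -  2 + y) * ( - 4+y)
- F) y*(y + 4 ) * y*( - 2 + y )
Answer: F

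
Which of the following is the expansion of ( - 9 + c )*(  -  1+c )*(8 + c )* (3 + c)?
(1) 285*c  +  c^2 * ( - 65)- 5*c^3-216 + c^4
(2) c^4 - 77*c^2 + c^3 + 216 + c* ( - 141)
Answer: 2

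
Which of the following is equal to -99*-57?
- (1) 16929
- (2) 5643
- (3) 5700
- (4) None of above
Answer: 2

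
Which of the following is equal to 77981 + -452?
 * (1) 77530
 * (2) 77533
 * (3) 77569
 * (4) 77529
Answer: 4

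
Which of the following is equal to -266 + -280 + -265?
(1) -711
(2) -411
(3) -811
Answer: 3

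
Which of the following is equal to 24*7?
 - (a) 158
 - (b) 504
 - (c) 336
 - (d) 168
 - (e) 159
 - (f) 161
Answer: d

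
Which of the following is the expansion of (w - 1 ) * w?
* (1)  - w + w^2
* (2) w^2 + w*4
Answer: 1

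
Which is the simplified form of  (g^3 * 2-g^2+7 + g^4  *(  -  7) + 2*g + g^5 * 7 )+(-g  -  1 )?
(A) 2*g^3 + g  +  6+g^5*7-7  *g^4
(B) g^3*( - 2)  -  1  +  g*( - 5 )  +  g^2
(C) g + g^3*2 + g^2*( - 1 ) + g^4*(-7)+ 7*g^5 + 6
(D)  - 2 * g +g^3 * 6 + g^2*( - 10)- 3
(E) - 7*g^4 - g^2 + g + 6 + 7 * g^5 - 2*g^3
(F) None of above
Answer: C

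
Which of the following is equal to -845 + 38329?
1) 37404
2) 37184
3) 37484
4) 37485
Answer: 3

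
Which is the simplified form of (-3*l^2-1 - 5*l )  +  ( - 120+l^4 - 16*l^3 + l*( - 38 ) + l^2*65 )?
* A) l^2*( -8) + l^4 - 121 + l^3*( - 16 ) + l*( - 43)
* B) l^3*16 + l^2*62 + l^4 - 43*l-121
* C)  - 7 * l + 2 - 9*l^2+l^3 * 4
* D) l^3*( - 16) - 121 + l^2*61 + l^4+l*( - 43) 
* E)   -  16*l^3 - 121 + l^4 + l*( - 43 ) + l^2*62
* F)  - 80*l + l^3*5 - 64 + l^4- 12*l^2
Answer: E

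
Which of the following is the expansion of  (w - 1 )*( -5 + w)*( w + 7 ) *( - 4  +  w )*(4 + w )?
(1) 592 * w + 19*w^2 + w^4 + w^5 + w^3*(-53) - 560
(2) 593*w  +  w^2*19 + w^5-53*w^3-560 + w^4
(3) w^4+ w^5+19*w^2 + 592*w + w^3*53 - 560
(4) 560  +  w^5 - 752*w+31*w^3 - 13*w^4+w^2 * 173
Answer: 1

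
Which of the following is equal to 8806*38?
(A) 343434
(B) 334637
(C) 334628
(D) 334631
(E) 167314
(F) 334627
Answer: C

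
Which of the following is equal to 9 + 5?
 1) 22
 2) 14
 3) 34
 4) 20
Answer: 2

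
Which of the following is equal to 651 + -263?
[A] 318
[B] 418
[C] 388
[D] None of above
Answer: C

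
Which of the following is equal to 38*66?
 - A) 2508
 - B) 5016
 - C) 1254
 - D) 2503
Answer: A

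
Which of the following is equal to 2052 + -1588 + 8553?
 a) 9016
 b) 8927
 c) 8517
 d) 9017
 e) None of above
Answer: d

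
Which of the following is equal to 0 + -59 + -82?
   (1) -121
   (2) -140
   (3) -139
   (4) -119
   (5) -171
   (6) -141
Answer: 6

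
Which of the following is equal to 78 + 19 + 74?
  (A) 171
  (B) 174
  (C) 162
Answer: A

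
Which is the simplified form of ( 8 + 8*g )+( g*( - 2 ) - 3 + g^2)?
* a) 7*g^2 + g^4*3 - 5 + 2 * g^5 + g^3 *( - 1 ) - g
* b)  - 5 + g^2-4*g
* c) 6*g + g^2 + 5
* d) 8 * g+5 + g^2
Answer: c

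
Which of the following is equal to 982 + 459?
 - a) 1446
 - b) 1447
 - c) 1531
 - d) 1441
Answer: d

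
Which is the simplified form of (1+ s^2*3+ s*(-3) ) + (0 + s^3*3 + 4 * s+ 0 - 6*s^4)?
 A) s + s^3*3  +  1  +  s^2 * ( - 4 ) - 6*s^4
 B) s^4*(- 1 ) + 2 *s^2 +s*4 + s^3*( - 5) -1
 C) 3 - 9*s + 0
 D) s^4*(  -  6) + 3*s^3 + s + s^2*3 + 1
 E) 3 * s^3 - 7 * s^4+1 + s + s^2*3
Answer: D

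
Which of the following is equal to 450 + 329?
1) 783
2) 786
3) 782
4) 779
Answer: 4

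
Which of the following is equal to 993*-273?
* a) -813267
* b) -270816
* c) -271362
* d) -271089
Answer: d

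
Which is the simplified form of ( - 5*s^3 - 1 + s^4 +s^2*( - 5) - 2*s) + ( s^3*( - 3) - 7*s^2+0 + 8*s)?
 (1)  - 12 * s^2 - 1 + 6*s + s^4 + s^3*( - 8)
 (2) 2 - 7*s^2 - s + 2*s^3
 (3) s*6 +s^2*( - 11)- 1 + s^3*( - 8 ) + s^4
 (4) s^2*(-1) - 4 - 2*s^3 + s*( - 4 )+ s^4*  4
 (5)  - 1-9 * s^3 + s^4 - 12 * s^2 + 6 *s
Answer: 1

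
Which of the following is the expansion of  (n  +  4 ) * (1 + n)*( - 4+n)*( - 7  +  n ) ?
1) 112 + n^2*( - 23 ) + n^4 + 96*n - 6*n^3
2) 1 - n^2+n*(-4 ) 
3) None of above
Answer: 1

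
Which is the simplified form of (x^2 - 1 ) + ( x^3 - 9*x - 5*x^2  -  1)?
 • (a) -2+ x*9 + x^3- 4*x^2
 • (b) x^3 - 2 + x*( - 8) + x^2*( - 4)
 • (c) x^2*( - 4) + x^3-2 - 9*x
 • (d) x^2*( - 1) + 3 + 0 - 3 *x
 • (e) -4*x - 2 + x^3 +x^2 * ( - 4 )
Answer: c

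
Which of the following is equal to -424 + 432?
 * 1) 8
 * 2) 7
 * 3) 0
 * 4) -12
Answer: 1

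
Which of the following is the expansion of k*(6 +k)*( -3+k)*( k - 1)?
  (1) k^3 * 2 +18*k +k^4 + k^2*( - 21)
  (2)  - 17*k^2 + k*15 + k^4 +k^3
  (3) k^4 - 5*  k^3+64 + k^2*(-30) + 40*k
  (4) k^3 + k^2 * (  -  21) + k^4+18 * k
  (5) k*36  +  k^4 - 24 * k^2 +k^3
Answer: 1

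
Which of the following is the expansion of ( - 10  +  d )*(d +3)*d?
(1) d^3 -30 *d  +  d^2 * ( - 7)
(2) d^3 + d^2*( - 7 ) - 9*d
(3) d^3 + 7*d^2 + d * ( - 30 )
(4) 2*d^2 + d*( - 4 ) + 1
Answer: 1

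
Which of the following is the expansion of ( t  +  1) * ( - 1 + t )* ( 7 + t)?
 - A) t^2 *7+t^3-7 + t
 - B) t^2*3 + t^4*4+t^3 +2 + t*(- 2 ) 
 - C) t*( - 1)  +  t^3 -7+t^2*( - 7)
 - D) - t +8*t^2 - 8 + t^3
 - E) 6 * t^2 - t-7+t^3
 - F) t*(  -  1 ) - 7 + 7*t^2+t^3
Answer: F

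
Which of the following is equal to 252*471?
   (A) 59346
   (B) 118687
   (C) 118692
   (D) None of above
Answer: C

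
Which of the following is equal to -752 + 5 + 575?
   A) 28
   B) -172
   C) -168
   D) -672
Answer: B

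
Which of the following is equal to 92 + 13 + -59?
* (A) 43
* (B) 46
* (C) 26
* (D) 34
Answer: B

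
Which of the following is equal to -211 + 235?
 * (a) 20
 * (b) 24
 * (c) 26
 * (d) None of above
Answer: b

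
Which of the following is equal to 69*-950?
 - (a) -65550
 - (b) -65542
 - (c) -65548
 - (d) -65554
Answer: a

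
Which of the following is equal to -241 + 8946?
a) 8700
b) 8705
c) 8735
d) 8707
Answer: b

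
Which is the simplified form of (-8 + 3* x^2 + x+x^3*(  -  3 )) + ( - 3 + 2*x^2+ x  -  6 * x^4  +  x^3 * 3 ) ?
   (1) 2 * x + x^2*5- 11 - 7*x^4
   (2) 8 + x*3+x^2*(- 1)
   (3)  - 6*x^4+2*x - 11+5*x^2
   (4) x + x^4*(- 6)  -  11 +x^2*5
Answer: 3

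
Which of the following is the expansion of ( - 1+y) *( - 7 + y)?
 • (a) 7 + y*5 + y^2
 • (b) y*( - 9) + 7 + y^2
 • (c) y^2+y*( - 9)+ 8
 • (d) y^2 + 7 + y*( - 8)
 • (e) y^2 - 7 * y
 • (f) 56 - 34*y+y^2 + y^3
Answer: d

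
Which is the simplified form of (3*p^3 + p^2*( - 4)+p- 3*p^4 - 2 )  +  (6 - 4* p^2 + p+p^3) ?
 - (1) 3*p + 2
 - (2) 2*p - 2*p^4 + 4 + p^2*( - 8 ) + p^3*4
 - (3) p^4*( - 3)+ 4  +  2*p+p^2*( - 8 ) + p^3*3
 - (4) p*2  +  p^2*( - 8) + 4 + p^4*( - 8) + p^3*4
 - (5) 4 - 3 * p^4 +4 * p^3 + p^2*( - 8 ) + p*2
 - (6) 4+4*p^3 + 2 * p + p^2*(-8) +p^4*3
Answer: 5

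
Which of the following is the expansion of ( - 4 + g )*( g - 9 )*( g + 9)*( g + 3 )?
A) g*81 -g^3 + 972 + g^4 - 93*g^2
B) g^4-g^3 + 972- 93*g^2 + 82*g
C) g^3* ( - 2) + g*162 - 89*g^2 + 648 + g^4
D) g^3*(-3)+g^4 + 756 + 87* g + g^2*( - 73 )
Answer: A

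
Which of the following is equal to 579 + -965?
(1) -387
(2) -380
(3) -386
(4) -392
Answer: 3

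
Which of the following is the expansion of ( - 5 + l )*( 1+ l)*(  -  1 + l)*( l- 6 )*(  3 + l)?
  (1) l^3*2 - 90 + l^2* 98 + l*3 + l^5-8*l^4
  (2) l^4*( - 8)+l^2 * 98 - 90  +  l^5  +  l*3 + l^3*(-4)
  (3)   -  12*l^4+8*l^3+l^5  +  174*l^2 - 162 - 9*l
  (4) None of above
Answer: 2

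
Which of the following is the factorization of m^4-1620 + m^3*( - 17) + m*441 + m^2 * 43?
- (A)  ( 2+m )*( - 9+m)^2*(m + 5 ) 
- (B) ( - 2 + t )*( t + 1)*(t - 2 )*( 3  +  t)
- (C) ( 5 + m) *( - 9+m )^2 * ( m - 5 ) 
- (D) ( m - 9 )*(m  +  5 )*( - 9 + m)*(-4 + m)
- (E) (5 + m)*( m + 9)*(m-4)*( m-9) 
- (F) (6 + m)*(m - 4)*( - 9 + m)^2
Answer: D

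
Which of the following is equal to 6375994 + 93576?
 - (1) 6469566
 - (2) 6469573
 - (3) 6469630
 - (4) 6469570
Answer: 4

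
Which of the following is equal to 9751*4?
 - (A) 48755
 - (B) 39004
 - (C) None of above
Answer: B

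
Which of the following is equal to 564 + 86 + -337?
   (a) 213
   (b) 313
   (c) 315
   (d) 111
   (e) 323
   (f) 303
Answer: b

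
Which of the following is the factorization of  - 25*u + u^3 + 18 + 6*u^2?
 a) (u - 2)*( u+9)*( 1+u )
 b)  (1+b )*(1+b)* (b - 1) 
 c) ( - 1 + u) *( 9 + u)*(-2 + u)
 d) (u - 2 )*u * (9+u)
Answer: c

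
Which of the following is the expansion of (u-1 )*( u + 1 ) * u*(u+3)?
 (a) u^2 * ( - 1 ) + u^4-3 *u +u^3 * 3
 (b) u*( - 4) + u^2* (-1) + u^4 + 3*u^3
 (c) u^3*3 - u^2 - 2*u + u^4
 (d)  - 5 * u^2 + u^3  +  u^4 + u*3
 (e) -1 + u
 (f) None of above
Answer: a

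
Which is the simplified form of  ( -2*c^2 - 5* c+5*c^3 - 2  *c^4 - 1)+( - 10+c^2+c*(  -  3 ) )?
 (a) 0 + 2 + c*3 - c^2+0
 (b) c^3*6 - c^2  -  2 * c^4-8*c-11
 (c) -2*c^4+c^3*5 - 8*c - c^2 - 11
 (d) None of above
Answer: c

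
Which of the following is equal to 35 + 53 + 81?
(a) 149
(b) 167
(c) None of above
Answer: c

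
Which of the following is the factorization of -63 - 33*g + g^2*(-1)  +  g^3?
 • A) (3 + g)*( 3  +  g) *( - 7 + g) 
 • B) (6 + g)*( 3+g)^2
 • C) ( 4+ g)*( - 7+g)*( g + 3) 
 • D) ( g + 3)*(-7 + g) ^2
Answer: A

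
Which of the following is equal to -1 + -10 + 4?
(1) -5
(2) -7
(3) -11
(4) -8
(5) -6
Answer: 2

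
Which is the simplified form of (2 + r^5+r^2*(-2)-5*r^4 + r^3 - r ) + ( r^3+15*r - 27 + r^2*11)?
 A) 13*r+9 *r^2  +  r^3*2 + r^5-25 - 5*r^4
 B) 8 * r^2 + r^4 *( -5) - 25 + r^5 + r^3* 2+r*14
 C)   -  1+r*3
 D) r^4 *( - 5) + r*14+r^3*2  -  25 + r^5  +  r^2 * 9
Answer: D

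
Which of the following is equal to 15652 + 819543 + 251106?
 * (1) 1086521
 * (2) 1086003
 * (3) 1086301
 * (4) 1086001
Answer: 3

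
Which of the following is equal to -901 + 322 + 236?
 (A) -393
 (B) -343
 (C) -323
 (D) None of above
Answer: B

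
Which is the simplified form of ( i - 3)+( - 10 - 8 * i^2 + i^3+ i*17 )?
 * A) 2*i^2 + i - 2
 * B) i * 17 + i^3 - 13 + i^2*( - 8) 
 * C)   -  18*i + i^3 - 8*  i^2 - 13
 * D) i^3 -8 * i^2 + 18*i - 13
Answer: D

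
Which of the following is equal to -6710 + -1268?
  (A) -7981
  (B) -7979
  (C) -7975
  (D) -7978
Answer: D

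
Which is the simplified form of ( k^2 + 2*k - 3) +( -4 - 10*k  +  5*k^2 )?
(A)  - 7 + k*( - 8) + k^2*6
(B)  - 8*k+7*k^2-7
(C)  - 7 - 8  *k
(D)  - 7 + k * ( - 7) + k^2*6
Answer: A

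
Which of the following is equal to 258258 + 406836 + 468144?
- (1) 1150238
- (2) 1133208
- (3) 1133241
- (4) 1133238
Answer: 4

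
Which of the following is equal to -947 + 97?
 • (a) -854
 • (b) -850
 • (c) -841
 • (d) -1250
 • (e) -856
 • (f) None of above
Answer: b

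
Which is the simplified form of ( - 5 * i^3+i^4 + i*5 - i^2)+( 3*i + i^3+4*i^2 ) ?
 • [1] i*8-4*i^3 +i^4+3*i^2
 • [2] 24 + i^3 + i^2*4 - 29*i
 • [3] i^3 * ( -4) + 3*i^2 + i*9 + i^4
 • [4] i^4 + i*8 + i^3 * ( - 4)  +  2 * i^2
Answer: 1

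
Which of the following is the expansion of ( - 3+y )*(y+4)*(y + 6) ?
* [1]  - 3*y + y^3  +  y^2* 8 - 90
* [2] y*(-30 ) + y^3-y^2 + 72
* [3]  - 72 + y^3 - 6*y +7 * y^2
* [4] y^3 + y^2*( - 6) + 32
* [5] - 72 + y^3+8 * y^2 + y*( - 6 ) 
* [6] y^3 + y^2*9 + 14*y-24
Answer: 3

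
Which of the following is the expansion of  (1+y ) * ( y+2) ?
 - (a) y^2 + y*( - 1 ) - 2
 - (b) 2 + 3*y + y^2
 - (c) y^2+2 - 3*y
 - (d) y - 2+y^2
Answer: b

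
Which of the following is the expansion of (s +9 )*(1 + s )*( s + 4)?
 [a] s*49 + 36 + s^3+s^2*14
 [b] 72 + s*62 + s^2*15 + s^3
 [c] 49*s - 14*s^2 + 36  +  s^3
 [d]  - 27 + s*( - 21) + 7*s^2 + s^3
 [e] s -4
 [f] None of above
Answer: a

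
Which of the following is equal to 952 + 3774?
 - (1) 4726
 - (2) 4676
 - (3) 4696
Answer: 1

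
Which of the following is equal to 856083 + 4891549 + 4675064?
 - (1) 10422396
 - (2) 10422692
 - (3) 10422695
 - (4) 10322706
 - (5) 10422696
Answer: 5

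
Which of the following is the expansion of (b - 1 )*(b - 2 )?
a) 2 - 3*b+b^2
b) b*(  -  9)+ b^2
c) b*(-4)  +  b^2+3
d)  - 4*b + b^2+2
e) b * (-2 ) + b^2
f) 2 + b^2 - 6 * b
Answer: a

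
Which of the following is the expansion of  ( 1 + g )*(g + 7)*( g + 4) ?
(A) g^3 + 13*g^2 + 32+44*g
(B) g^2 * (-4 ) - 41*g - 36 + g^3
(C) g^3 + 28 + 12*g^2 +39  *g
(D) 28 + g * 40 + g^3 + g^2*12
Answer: C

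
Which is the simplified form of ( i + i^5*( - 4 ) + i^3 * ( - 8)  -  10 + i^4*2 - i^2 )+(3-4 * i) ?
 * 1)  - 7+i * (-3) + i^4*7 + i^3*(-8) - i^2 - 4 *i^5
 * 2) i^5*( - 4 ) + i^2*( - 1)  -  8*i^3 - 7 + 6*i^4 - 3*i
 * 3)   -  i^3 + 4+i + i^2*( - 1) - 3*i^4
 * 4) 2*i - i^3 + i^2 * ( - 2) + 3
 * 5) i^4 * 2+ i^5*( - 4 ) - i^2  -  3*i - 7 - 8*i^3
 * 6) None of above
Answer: 5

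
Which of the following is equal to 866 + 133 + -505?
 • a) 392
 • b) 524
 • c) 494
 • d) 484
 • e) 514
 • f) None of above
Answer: c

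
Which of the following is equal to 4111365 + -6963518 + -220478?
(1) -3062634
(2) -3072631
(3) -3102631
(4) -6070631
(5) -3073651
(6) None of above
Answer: 2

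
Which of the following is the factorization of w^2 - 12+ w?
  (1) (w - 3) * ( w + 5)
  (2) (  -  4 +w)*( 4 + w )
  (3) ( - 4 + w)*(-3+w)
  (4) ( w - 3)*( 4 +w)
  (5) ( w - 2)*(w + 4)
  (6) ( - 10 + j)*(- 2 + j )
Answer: 4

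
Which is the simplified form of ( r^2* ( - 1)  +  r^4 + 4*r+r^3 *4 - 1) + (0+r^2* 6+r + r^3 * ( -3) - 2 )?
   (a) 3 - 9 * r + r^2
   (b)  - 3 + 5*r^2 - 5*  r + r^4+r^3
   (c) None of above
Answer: c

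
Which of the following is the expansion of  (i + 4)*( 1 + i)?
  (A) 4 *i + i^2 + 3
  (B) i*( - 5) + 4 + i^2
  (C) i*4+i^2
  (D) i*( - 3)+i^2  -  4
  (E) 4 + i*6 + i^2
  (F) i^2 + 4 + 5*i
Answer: F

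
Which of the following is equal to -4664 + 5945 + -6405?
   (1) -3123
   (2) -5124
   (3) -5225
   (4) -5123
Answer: 2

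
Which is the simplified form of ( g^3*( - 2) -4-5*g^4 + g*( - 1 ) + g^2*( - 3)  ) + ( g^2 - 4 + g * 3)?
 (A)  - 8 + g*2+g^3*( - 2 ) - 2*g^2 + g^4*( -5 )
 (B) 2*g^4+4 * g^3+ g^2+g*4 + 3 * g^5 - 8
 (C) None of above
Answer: A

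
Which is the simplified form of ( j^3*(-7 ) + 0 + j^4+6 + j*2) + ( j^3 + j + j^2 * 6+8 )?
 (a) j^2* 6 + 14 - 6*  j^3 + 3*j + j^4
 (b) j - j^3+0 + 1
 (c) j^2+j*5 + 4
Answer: a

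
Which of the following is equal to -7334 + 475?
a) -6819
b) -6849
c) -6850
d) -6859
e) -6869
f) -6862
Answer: d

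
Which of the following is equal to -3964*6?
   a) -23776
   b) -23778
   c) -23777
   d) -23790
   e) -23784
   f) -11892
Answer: e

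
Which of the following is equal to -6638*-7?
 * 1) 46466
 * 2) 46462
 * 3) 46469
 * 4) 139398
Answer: 1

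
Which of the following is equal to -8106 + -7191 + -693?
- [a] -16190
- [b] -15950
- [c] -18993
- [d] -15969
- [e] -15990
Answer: e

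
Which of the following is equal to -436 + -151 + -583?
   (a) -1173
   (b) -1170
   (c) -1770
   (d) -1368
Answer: b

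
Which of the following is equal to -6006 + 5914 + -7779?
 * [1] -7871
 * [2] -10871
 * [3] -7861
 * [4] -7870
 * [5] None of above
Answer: 1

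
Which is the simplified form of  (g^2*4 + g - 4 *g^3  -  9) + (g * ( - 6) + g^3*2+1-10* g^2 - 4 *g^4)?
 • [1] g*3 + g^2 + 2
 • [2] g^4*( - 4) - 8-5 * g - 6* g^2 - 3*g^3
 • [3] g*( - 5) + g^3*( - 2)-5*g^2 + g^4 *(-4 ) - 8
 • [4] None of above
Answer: 4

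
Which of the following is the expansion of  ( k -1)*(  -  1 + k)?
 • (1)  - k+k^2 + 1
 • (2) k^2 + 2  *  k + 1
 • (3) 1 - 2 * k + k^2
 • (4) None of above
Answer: 3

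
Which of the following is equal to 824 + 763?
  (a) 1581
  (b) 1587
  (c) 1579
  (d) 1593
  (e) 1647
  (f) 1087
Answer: b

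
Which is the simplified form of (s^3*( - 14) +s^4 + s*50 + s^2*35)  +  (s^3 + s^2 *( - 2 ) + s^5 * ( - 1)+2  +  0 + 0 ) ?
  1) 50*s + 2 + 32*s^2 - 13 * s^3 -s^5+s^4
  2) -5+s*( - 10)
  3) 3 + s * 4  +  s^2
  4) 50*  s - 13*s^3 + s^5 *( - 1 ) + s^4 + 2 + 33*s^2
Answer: 4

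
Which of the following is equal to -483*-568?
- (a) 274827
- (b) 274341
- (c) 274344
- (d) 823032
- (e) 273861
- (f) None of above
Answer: c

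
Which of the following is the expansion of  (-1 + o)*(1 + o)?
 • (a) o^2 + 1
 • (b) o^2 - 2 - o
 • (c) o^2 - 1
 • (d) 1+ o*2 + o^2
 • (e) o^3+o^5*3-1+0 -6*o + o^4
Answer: c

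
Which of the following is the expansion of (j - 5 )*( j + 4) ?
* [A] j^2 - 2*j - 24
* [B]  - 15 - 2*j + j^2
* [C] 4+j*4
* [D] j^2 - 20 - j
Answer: D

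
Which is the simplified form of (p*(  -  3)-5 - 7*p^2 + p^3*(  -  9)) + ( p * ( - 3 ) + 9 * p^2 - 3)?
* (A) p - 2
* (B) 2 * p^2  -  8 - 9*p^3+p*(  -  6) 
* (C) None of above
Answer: B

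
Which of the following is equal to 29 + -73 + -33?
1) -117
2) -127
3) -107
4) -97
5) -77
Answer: 5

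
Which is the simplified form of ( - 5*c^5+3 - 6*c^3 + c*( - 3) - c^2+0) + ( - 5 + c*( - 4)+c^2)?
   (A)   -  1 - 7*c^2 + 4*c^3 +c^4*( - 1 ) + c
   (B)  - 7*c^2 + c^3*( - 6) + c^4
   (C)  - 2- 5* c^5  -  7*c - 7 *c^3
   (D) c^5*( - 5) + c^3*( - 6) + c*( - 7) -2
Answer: D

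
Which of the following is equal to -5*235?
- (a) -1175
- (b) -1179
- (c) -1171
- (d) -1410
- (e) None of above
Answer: a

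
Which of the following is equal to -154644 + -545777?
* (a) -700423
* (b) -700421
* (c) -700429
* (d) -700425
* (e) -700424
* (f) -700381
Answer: b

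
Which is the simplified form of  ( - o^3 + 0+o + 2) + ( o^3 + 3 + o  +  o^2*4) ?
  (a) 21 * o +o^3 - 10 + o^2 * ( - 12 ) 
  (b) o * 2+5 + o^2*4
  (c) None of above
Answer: b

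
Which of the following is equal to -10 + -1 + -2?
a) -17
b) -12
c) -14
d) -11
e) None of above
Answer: e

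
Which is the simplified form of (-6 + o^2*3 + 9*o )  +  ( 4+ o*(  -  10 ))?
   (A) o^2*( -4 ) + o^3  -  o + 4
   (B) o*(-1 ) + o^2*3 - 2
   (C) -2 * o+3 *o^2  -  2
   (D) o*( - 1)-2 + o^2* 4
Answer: B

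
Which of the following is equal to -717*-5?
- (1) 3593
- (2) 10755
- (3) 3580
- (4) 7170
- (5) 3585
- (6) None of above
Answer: 5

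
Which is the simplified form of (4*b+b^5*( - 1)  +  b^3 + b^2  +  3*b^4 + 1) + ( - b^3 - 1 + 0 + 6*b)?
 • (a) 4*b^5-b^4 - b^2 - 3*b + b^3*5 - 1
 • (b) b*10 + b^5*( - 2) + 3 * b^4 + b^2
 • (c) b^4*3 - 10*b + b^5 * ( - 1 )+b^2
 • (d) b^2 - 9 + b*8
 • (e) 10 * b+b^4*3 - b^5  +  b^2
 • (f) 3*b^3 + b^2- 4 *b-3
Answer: e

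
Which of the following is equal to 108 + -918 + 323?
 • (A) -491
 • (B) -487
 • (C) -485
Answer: B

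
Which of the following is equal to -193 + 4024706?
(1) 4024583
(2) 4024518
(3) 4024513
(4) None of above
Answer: 3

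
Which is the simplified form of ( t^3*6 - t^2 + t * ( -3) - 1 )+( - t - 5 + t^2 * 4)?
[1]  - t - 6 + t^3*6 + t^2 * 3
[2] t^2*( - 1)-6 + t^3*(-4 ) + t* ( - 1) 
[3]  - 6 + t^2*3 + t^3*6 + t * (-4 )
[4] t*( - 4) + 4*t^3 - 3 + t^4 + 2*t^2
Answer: 3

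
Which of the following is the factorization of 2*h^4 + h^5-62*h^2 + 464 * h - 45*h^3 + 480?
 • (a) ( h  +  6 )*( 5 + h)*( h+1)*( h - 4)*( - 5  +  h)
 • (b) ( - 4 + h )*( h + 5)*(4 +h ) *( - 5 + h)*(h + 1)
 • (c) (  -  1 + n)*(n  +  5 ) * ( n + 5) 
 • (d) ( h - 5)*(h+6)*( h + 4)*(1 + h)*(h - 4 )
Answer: d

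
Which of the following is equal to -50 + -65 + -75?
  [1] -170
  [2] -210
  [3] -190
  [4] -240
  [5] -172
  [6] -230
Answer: 3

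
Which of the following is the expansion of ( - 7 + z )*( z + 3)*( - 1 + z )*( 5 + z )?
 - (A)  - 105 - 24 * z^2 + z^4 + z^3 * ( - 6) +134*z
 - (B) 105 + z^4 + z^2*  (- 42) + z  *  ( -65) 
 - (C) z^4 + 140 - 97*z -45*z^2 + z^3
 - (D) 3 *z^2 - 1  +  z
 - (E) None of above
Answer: E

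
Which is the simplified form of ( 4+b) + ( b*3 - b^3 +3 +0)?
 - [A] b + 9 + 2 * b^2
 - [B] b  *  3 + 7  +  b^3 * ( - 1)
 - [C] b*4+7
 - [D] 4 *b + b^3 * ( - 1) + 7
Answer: D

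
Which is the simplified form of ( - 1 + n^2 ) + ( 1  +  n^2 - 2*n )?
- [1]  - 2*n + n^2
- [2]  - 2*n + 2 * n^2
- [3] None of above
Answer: 2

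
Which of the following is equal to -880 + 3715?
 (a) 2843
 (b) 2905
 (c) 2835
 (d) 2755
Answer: c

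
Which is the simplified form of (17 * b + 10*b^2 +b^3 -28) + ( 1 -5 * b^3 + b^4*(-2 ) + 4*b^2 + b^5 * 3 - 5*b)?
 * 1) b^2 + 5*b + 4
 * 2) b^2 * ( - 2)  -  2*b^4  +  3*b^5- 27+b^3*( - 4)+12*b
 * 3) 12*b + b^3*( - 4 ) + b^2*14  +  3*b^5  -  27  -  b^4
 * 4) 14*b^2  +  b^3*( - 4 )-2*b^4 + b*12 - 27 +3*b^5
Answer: 4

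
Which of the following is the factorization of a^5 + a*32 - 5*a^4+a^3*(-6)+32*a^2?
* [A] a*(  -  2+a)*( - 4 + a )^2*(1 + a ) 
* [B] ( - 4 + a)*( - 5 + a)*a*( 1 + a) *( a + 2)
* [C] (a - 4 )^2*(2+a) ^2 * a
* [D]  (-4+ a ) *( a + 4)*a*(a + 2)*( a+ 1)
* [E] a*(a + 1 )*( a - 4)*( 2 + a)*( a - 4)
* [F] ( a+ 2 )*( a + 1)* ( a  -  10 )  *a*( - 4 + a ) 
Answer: E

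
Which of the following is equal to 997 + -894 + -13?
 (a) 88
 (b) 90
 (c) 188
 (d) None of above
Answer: b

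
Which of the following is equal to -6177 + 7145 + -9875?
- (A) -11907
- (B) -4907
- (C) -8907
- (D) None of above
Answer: C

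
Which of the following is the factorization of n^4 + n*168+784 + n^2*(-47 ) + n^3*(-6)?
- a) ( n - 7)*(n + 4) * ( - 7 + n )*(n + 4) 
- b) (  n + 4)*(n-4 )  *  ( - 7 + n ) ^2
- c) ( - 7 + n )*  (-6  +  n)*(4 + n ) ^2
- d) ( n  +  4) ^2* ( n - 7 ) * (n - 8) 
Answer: a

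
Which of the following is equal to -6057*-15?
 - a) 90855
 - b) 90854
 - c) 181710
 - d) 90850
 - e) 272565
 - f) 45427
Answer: a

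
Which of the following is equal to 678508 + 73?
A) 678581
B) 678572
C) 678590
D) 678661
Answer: A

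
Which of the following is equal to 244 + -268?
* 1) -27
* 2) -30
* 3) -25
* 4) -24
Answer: 4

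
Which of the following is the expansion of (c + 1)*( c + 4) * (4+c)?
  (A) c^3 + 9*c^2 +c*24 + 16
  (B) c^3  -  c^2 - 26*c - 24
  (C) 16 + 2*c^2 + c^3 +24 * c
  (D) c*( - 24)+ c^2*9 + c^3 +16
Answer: A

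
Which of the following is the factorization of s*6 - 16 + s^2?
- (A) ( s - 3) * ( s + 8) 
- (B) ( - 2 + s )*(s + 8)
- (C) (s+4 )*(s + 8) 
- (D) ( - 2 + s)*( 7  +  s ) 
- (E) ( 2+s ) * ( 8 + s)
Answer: B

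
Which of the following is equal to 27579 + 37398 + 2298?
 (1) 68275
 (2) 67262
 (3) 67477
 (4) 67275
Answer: 4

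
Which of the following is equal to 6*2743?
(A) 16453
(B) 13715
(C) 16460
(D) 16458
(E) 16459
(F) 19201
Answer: D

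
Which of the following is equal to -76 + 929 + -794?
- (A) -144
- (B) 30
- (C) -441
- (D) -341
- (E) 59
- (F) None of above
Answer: E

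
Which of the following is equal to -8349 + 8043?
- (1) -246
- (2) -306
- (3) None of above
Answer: 2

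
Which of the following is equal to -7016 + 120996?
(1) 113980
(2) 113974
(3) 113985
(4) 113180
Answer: 1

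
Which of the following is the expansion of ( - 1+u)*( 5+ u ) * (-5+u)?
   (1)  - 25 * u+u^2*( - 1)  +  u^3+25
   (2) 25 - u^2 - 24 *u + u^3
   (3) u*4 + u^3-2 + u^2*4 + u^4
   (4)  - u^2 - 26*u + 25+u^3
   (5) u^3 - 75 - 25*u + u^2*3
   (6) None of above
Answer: 1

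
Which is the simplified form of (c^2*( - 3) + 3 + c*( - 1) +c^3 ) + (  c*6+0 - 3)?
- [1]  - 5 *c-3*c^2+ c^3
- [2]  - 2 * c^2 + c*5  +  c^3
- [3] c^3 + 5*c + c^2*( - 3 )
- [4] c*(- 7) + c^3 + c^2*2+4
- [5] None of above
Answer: 3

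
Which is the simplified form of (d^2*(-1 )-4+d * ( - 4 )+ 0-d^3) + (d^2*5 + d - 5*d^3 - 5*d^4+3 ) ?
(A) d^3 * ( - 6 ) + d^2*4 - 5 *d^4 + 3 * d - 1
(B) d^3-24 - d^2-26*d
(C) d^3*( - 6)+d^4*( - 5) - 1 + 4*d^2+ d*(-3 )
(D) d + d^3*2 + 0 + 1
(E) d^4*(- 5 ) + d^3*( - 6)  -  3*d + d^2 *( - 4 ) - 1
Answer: C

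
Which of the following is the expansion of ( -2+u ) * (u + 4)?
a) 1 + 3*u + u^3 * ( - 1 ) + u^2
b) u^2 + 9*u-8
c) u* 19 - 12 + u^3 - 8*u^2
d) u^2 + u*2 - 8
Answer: d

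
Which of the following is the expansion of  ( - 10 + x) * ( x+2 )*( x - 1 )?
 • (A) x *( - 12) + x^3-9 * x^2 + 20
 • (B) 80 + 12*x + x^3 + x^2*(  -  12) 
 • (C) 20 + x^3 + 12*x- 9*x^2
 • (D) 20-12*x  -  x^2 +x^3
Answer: A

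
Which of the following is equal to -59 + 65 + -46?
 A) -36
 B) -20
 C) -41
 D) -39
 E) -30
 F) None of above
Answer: F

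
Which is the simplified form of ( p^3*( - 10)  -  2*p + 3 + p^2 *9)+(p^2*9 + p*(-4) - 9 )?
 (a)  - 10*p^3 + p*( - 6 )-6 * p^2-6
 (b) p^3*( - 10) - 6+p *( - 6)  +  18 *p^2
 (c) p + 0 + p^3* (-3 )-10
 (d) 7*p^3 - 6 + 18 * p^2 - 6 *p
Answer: b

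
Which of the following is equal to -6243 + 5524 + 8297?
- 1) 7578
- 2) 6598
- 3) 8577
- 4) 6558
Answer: 1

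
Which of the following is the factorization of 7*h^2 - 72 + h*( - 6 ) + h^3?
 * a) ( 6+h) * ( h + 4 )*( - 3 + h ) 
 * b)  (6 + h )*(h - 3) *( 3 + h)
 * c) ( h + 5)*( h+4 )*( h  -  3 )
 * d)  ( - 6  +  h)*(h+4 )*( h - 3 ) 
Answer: a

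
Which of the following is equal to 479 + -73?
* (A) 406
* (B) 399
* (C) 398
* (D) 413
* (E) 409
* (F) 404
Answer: A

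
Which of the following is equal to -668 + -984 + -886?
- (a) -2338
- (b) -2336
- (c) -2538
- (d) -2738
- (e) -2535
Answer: c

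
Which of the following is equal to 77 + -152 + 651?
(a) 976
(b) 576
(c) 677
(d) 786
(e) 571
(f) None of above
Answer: b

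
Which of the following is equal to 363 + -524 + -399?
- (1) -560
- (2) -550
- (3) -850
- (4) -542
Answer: 1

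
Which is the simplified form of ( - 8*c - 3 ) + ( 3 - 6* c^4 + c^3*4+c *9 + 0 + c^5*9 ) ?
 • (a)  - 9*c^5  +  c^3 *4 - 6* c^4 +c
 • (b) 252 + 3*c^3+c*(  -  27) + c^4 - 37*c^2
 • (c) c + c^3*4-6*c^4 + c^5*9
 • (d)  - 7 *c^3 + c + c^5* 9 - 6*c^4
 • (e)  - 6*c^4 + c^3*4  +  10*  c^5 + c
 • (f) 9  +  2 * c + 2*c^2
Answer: c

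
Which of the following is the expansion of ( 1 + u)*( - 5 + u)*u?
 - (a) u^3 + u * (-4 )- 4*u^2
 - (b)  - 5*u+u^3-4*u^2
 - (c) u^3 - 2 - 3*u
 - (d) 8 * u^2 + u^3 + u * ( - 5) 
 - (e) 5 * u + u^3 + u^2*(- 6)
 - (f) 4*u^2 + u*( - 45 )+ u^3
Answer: b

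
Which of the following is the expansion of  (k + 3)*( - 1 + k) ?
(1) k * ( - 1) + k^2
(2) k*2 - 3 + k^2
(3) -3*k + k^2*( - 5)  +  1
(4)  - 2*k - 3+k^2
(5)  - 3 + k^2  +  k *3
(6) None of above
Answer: 2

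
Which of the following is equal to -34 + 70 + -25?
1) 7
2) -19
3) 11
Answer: 3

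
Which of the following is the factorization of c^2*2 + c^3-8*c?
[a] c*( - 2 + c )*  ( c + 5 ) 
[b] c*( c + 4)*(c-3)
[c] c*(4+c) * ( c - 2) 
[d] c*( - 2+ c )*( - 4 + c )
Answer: c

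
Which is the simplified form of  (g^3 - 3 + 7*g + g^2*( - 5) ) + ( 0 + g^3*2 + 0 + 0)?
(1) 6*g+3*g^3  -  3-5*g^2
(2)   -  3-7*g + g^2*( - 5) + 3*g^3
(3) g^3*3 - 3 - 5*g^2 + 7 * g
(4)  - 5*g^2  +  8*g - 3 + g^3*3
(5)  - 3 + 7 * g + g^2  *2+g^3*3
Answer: 3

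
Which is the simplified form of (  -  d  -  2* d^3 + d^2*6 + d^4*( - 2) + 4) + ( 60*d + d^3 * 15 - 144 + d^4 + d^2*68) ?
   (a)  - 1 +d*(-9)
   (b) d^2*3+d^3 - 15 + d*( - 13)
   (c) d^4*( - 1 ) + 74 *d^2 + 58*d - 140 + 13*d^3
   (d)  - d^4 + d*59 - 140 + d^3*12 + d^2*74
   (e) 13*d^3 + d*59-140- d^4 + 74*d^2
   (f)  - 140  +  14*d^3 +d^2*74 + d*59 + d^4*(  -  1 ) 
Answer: e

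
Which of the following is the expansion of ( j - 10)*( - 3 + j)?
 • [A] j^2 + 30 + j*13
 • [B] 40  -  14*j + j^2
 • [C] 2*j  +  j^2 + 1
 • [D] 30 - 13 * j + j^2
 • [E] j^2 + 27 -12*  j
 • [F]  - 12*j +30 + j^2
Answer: D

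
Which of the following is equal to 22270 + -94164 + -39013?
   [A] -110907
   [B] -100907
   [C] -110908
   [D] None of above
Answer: A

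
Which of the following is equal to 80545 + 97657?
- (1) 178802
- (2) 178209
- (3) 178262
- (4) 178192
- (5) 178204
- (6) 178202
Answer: 6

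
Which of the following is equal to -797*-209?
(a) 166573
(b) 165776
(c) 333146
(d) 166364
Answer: a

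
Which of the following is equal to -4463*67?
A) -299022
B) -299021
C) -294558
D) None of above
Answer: B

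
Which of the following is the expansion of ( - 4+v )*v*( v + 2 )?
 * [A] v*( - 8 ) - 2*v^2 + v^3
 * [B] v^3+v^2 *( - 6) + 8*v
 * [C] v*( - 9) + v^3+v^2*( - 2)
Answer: A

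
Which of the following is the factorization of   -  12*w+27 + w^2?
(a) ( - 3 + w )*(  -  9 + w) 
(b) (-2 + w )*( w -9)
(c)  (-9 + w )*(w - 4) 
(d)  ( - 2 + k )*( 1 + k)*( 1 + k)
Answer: a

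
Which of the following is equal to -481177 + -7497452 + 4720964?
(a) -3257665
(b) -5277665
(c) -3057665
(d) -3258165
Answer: a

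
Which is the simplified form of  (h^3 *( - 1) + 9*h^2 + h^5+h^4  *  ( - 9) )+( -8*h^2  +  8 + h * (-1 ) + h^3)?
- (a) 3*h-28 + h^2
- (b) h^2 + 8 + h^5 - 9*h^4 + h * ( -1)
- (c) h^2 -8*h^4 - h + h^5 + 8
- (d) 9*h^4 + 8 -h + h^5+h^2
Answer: b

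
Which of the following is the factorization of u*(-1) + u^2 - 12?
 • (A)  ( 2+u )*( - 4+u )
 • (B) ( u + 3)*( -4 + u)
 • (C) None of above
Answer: B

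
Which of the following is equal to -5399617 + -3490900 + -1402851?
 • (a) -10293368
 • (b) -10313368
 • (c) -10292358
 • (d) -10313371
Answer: a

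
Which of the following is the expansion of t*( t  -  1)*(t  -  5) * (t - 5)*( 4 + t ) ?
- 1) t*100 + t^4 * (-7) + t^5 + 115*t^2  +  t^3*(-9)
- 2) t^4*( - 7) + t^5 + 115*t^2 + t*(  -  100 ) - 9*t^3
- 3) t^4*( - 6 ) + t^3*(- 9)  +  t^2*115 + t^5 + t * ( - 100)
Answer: 2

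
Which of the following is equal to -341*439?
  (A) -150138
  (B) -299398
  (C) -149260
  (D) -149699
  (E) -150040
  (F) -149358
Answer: D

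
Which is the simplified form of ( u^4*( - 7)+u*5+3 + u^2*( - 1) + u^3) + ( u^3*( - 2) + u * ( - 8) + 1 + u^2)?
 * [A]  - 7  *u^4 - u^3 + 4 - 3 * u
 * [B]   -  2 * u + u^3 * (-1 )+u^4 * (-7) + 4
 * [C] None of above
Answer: A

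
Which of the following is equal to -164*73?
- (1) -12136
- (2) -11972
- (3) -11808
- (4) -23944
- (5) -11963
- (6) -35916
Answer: 2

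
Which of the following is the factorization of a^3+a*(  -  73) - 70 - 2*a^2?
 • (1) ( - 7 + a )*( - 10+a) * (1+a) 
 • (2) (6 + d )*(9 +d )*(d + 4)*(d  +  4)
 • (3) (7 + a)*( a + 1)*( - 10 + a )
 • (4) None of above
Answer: 3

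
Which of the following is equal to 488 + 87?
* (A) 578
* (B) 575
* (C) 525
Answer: B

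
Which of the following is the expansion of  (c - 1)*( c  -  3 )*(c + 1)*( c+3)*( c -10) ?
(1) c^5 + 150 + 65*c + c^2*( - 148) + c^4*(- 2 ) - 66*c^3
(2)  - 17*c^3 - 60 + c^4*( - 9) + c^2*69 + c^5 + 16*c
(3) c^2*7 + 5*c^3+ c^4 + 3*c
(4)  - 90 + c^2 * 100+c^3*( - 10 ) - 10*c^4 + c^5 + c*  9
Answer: 4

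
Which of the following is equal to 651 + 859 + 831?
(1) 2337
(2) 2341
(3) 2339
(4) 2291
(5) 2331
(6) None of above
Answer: 2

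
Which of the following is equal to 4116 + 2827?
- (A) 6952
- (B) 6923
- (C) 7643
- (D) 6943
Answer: D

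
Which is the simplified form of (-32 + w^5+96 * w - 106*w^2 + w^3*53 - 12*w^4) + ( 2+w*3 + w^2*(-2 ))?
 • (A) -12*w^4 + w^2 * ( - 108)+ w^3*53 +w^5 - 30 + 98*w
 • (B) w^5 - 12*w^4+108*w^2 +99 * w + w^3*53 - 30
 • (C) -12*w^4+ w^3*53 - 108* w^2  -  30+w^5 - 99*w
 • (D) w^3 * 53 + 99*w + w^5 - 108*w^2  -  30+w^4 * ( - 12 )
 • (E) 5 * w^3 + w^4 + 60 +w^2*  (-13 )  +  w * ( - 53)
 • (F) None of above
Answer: D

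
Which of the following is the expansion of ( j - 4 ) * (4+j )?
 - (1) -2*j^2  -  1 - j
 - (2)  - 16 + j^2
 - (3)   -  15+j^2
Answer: 2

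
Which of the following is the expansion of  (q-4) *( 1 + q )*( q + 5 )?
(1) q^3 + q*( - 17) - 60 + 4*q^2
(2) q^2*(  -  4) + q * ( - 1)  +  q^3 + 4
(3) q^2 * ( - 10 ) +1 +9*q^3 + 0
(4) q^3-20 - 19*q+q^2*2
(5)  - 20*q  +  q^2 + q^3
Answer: 4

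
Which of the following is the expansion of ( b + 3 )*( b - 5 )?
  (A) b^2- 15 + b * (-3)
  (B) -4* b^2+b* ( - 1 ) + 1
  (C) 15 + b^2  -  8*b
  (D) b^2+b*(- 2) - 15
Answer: D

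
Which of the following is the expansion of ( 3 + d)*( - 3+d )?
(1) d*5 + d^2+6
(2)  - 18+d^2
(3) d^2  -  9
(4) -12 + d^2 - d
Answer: 3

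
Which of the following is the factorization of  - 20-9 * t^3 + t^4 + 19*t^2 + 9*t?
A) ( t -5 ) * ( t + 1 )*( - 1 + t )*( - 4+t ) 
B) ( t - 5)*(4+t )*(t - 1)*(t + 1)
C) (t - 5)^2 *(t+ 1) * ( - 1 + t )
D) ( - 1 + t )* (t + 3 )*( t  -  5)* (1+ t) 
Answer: A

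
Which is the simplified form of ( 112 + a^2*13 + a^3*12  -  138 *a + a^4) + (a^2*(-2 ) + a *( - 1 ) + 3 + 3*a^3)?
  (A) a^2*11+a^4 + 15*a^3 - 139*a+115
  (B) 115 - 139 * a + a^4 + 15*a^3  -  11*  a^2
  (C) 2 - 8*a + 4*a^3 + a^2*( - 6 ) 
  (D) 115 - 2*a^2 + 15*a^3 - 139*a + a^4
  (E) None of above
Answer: A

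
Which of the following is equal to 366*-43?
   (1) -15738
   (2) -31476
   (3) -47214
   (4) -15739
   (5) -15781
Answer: 1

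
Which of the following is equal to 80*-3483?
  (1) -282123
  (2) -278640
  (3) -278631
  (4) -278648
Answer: 2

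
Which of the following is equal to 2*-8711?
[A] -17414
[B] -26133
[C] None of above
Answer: C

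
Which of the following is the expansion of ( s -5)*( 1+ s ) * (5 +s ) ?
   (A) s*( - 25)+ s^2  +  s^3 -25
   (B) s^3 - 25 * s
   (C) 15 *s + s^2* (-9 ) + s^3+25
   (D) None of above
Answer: A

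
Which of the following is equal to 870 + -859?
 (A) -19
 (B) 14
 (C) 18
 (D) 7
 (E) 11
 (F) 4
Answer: E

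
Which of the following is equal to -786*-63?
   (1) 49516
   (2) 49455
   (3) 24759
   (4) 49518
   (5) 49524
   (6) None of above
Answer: 4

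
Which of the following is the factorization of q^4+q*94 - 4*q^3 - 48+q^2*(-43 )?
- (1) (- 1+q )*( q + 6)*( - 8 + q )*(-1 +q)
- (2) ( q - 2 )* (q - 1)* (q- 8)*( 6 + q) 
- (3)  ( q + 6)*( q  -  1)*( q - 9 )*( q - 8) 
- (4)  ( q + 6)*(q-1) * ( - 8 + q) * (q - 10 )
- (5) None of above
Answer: 1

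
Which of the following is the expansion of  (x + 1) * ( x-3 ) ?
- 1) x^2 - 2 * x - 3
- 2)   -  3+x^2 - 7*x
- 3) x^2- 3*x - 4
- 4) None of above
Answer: 1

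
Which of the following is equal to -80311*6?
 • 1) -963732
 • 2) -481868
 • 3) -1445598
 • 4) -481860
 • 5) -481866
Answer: 5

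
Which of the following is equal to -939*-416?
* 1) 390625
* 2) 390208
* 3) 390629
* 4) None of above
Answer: 4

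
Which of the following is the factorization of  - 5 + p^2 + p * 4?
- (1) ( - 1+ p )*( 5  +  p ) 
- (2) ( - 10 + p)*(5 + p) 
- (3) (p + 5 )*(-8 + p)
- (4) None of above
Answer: 1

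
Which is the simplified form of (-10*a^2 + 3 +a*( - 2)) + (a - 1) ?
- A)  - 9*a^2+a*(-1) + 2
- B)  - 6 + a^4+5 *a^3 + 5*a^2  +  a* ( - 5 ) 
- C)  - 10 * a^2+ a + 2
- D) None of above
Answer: D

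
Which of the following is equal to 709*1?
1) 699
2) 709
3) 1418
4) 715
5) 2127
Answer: 2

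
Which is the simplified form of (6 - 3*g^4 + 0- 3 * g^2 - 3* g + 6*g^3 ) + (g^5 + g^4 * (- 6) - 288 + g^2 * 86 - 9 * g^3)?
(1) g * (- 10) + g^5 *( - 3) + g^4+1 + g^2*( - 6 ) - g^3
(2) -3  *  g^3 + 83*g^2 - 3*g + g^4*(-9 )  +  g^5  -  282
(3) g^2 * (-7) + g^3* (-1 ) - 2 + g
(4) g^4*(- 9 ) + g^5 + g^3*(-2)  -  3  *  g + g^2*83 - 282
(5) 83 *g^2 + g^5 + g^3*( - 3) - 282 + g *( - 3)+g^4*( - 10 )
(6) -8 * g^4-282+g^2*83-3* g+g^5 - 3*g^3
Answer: 2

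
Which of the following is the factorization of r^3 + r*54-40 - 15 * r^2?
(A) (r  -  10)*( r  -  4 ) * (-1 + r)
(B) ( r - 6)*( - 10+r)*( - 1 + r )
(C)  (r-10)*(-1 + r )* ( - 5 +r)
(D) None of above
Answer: A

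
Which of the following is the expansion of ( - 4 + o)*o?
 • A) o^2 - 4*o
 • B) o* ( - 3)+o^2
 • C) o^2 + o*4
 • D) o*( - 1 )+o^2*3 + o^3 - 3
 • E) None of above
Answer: A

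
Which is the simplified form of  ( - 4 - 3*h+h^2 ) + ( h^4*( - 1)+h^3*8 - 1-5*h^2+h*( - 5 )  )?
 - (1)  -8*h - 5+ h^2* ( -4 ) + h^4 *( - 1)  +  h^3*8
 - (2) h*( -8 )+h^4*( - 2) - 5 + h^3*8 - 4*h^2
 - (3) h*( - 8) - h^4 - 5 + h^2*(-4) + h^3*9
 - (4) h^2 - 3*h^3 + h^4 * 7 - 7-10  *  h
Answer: 1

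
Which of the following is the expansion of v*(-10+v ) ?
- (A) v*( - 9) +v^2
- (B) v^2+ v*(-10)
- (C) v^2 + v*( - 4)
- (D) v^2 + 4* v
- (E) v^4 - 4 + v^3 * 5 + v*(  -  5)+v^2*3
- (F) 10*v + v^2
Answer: B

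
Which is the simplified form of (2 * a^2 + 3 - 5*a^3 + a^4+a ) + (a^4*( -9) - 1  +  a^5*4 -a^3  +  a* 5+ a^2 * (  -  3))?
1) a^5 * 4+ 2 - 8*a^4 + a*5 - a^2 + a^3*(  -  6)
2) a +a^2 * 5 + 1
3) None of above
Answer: 3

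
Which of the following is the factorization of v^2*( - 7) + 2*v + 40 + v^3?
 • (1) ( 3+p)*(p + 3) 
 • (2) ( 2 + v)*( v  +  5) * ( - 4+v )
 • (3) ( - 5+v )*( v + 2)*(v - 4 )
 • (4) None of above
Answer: 3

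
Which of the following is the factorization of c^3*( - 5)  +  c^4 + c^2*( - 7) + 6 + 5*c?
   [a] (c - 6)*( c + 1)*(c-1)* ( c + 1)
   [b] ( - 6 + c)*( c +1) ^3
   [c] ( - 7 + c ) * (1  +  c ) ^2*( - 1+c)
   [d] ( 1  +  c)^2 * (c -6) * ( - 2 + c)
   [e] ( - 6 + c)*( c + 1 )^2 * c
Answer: a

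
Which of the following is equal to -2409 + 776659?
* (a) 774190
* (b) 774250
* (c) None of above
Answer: b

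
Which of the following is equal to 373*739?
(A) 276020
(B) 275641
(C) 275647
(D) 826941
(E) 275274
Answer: C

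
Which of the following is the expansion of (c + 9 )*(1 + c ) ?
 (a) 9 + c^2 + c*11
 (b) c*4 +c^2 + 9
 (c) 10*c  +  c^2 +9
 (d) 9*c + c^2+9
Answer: c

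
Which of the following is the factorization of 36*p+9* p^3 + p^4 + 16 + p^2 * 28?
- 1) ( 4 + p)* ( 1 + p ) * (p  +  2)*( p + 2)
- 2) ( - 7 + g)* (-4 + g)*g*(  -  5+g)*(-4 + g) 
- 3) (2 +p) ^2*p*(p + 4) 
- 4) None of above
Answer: 1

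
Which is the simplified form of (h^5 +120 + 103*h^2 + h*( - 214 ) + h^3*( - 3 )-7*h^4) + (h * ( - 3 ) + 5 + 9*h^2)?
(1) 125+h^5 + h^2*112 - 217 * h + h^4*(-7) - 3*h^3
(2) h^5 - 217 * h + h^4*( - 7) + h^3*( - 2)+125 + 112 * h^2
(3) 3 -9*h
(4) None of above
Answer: 1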